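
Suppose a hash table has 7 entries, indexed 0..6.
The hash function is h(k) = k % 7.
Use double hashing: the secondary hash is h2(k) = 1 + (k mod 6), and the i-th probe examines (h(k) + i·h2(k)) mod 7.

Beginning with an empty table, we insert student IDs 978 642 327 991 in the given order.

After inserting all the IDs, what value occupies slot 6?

642

978: h=5 => slot 5
642: h=5, h2=1, probe 5,6 => slot 6
327: h=5, h2=4, probe 5,2 => slot 2
991: h=4 => slot 4
Table: [_, _, 327, _, 991, 978, 642]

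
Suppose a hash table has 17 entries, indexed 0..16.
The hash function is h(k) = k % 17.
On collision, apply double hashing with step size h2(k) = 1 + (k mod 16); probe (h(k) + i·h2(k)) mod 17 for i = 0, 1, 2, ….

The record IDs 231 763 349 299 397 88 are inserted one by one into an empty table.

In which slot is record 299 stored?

231: h=10 => slot 10
763: h=15 => slot 15
349: h=9 => slot 9
299: h=10, h2=12, probe 10,5 => slot 5
397: h=6 => slot 6
88: h=3 => slot 3
Table: [-, -, -, 88, -, 299, 397, -, -, 349, 231, -, -, -, -, 763, -]

5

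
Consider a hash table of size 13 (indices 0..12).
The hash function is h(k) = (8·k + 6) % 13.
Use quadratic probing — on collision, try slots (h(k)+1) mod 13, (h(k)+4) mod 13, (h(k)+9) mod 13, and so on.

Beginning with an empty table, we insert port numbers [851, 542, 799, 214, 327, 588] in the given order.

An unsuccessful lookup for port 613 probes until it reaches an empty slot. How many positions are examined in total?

851: h=2 → slot 2
542: h=0 → slot 0
799: h=2, probe 2,3 → slot 3
214: h=2, probe 2,3,6 → slot 6
327: h=9 → slot 9
588: h=4 → slot 4
Table: [542, —, 851, 799, 588, —, 214, —, —, 327, —, —, —]
Lookup 613: h=9, probe 9,10 → slot 10 empty, not found.

2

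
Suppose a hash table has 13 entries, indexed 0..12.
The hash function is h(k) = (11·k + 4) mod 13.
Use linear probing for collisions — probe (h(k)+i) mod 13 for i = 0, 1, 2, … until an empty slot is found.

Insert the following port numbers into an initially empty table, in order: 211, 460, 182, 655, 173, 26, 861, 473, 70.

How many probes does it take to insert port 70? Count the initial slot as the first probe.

Insert 211: h=11, slot 11 empty => index 11.
Insert 460: h=7, slot 7 empty => index 7.
Insert 182: h=4, slot 4 empty => index 4.
Insert 655: h=7, slot 7 occupied => index 8.
Insert 173: h=9, slot 9 empty => index 9.
Insert 26: h=4, slot 4 occupied => index 5.
Insert 861: h=11, slot 11 occupied => index 12.
Insert 473: h=7, slots 7,8,9 occupied => index 10.
Insert 70: h=7, slots 7,8,9,10,11,12 occupied => index 0.
Table: [70, ∅, ∅, ∅, 182, 26, ∅, 460, 655, 173, 473, 211, 861]

7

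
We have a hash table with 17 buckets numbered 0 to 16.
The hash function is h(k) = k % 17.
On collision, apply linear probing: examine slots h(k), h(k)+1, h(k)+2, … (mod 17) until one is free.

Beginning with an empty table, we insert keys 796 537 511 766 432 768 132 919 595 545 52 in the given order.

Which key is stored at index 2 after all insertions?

796: h=14 → slot 14
537: h=10 → slot 10
511: h=1 → slot 1
766: h=1, probe 1,2 → slot 2
432: h=7 → slot 7
768: h=3 → slot 3
132: h=13 → slot 13
919: h=1, probe 1,2,3,4 → slot 4
595: h=0 → slot 0
545: h=1, probe 1,2,3,4,5 → slot 5
52: h=1, probe 1,2,3,4,5,6 → slot 6
Table: [595, 511, 766, 768, 919, 545, 52, 432, _, _, 537, _, _, 132, 796, _, _]

766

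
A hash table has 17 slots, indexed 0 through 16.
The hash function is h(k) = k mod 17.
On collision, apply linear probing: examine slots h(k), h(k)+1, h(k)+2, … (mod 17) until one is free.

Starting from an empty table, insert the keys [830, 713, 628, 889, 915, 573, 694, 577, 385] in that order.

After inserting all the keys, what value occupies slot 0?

628

830: h=14 → slot 14
713: h=16 → slot 16
628: h=16, probe 16,0 → slot 0
889: h=5 → slot 5
915: h=14, probe 14,15 → slot 15
573: h=12 → slot 12
694: h=14, probe 14,15,16,0,1 → slot 1
577: h=16, probe 16,0,1,2 → slot 2
385: h=11 → slot 11
Table: [628, 694, 577, -, -, 889, -, -, -, -, -, 385, 573, -, 830, 915, 713]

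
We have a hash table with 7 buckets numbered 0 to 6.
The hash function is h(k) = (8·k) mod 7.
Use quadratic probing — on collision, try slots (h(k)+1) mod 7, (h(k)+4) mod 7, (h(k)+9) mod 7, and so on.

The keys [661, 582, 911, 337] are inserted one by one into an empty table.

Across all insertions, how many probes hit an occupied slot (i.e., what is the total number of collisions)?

661 hashes to 3; slot 3 is free -> place at 3.
582 hashes to 1; slot 1 is free -> place at 1.
911 hashes to 1; 1 taken -> place at 2.
337 hashes to 1; 1,2 taken -> place at 5.
Table: [—, 582, 911, 661, —, 337, —]

3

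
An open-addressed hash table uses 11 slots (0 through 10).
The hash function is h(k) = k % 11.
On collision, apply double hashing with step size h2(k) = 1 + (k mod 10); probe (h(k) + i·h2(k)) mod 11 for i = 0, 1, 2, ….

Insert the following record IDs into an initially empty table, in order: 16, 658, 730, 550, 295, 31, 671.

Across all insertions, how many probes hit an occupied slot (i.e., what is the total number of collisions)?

7

Insert 16: h=5, slot 5 empty → index 5.
Insert 658: h=9, slot 9 empty → index 9.
Insert 730: h=4, slot 4 empty → index 4.
Insert 550: h=0, slot 0 empty → index 0.
Insert 295: h=9, h2=6, slots 9,4 occupied → index 10.
Insert 31: h=9, h2=2, slots 9,0 occupied → index 2.
Insert 671: h=0, h2=2, slots 0,2,4 occupied → index 6.
Table: [550, —, 31, —, 730, 16, 671, —, —, 658, 295]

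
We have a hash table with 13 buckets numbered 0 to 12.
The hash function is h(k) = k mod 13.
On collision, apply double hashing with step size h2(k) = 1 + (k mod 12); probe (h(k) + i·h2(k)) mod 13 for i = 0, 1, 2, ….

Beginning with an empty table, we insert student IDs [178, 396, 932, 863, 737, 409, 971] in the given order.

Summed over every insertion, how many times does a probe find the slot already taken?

6

178: h=9 => slot 9
396: h=6 => slot 6
932: h=9, h2=9, probe 9,5 => slot 5
863: h=5, h2=12, probe 5,4 => slot 4
737: h=9, h2=6, probe 9,2 => slot 2
409: h=6, h2=2, probe 6,8 => slot 8
971: h=9, h2=12, probe 9,8,7 => slot 7
Table: [., ., 737, ., 863, 932, 396, 971, 409, 178, ., ., .]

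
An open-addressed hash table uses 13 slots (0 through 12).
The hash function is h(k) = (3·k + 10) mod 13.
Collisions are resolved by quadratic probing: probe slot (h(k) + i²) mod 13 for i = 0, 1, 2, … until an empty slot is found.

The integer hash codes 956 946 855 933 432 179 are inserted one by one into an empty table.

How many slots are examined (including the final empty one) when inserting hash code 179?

Insert 956: h=5, slot 5 empty → index 5.
Insert 946: h=1, slot 1 empty → index 1.
Insert 855: h=1, slot 1 occupied → index 2.
Insert 933: h=1, slots 1,2,5 occupied → index 10.
Insert 432: h=6, slot 6 empty → index 6.
Insert 179: h=1, slots 1,2,5,10 occupied → index 4.
Table: [∅, 946, 855, ∅, 179, 956, 432, ∅, ∅, ∅, 933, ∅, ∅]

5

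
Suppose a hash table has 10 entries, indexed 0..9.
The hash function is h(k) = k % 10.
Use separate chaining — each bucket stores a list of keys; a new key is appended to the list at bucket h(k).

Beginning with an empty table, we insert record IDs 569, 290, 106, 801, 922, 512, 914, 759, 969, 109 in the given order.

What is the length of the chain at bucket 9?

4

Insert 569: h=9, bucket 9 empty -> new chain.
Insert 290: h=0, bucket 0 empty -> new chain.
Insert 106: h=6, bucket 6 empty -> new chain.
Insert 801: h=1, bucket 1 empty -> new chain.
Insert 922: h=2, bucket 2 empty -> new chain.
Insert 512: h=2, bucket 2 nonempty -> append to chain.
Insert 914: h=4, bucket 4 empty -> new chain.
Insert 759: h=9, bucket 9 nonempty -> append to chain.
Insert 969: h=9, bucket 9 nonempty -> append to chain.
Insert 109: h=9, bucket 9 nonempty -> append to chain.
Final buckets:
0: 290
1: 801
2: 922 -> 512
3: -
4: 914
5: -
6: 106
7: -
8: -
9: 569 -> 759 -> 969 -> 109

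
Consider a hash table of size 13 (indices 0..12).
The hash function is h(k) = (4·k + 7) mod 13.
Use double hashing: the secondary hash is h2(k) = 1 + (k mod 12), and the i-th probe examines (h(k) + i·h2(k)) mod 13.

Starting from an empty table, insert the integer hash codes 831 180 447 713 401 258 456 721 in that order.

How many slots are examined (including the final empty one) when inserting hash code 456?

3

831 hashes to 3; slot 3 is free -> place at 3.
180 hashes to 12; slot 12 is free -> place at 12.
447 hashes to 1; slot 1 is free -> place at 1.
713 hashes to 12, h2=6; 12 taken -> place at 5.
401 hashes to 12, h2=6; 12,5 taken -> place at 11.
258 hashes to 12, h2=7; 12 taken -> place at 6.
456 hashes to 11, h2=1; 11,12 taken -> place at 0.
721 hashes to 5, h2=2; 5 taken -> place at 7.
Table: [456, 447, ., 831, ., 713, 258, 721, ., ., ., 401, 180]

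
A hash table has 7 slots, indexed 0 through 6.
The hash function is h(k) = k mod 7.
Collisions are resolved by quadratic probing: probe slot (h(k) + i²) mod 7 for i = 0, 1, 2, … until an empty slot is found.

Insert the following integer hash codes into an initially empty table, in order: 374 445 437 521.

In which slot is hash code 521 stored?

374 hashes to 3; slot 3 is free -> place at 3.
445 hashes to 4; slot 4 is free -> place at 4.
437 hashes to 3; 3,4 taken -> place at 0.
521 hashes to 3; 3,4,0 taken -> place at 5.
Table: [437, —, —, 374, 445, 521, —]

5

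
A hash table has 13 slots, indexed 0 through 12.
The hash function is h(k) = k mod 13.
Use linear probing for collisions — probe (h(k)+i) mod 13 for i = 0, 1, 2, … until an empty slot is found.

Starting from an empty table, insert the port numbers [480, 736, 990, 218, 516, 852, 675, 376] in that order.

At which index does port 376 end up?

Insert 480: h=12, slot 12 empty → index 12.
Insert 736: h=8, slot 8 empty → index 8.
Insert 990: h=2, slot 2 empty → index 2.
Insert 218: h=10, slot 10 empty → index 10.
Insert 516: h=9, slot 9 empty → index 9.
Insert 852: h=7, slot 7 empty → index 7.
Insert 675: h=12, slot 12 occupied → index 0.
Insert 376: h=12, slots 12,0 occupied → index 1.
Table: [675, 376, 990, -, -, -, -, 852, 736, 516, 218, -, 480]

1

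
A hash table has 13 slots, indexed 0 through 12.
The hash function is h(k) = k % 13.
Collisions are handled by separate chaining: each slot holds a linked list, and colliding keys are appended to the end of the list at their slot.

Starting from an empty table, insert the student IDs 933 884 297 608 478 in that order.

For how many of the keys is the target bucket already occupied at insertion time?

2

Insert 933: h=10, bucket 10 empty -> new chain.
Insert 884: h=0, bucket 0 empty -> new chain.
Insert 297: h=11, bucket 11 empty -> new chain.
Insert 608: h=10, bucket 10 nonempty -> append to chain.
Insert 478: h=10, bucket 10 nonempty -> append to chain.
Final buckets:
0: 884
1: -
2: -
3: -
4: -
5: -
6: -
7: -
8: -
9: -
10: 933 -> 608 -> 478
11: 297
12: -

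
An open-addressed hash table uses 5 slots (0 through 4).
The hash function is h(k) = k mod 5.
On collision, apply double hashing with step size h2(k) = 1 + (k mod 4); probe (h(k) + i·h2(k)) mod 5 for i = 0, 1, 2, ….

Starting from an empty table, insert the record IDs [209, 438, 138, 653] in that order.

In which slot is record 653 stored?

209 hashes to 4; slot 4 is free => place at 4.
438 hashes to 3; slot 3 is free => place at 3.
138 hashes to 3, h2=3; 3 taken => place at 1.
653 hashes to 3, h2=2; 3 taken => place at 0.
Table: [653, 138, ., 438, 209]

0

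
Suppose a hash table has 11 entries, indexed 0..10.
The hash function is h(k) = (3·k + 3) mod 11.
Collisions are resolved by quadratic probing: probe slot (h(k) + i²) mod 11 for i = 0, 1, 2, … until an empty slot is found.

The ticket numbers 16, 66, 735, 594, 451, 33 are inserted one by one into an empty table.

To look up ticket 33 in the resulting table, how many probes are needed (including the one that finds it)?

6

16: h=7 → slot 7
66: h=3 → slot 3
735: h=8 → slot 8
594: h=3, probe 3,4 → slot 4
451: h=3, probe 3,4,7,1 → slot 1
33: h=3, probe 3,4,7,1,8,6 → slot 6
Table: [∅, 451, ∅, 66, 594, ∅, 33, 16, 735, ∅, ∅]
Lookup 33: h=3, probe 3,4,7,1,8,6 → found at 6.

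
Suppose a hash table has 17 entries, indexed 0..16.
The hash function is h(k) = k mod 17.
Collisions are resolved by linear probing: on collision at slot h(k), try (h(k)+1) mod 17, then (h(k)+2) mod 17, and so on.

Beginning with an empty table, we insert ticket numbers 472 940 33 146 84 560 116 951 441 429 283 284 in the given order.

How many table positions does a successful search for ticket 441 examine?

5

Insert 472: h=13, slot 13 empty → index 13.
Insert 940: h=5, slot 5 empty → index 5.
Insert 33: h=16, slot 16 empty → index 16.
Insert 146: h=10, slot 10 empty → index 10.
Insert 84: h=16, slot 16 occupied → index 0.
Insert 560: h=16, slots 16,0 occupied → index 1.
Insert 116: h=14, slot 14 empty → index 14.
Insert 951: h=16, slots 16,0,1 occupied → index 2.
Insert 441: h=16, slots 16,0,1,2 occupied → index 3.
Insert 429: h=4, slot 4 empty → index 4.
Insert 283: h=11, slot 11 empty → index 11.
Insert 284: h=12, slot 12 empty → index 12.
Table: [84, 560, 951, 441, 429, 940, ∅, ∅, ∅, ∅, 146, 283, 284, 472, 116, ∅, 33]
Lookup 441: h=16, probe 16,0,1,2,3 → found at 3.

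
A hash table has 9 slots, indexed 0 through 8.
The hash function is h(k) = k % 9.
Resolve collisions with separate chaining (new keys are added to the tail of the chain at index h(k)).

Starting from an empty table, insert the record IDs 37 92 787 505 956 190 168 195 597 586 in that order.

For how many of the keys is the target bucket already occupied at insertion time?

5

Insert 37: h=1, bucket 1 empty → new chain.
Insert 92: h=2, bucket 2 empty → new chain.
Insert 787: h=4, bucket 4 empty → new chain.
Insert 505: h=1, bucket 1 nonempty → append to chain.
Insert 956: h=2, bucket 2 nonempty → append to chain.
Insert 190: h=1, bucket 1 nonempty → append to chain.
Insert 168: h=6, bucket 6 empty → new chain.
Insert 195: h=6, bucket 6 nonempty → append to chain.
Insert 597: h=3, bucket 3 empty → new chain.
Insert 586: h=1, bucket 1 nonempty → append to chain.
Final buckets:
0: .
1: 37 -> 505 -> 190 -> 586
2: 92 -> 956
3: 597
4: 787
5: .
6: 168 -> 195
7: .
8: .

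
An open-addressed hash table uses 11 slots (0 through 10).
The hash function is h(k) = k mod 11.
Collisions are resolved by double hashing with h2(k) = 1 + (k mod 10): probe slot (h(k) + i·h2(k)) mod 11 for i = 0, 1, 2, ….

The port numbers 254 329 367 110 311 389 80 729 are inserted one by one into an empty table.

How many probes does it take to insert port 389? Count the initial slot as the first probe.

3

254 hashes to 1; slot 1 is free => place at 1.
329 hashes to 10; slot 10 is free => place at 10.
367 hashes to 4; slot 4 is free => place at 4.
110 hashes to 0; slot 0 is free => place at 0.
311 hashes to 3; slot 3 is free => place at 3.
389 hashes to 4, h2=10; 4,3 taken => place at 2.
80 hashes to 3, h2=1; 3,4 taken => place at 5.
729 hashes to 3, h2=10; 3,2,1,0,10 taken => place at 9.
Table: [110, 254, 389, 311, 367, 80, —, —, —, 729, 329]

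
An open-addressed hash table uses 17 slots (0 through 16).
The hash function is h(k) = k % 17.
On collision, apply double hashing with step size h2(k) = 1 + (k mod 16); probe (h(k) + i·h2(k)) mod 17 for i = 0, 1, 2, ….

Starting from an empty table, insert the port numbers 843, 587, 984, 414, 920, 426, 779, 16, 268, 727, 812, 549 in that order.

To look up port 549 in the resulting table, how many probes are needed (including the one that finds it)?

843 hashes to 10; slot 10 is free → place at 10.
587 hashes to 9; slot 9 is free → place at 9.
984 hashes to 15; slot 15 is free → place at 15.
414 hashes to 6; slot 6 is free → place at 6.
920 hashes to 2; slot 2 is free → place at 2.
426 hashes to 1; slot 1 is free → place at 1.
779 hashes to 14; slot 14 is free → place at 14.
16 hashes to 16; slot 16 is free → place at 16.
268 hashes to 13; slot 13 is free → place at 13.
727 hashes to 13, h2=8; 13 taken → place at 4.
812 hashes to 13, h2=13; 13,9 taken → place at 5.
549 hashes to 5, h2=6; 5 taken → place at 11.
Table: [_, 426, 920, _, 727, 812, 414, _, _, 587, 843, 549, _, 268, 779, 984, 16]
Lookup 549: h=5, h2=6, probe 5,11 → found at 11.

2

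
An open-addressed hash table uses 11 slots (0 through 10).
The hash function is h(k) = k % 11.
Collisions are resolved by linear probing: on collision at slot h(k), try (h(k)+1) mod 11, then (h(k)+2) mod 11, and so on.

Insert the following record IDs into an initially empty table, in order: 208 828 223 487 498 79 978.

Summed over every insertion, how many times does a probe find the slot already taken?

Insert 208: h=10, slot 10 empty => index 10.
Insert 828: h=3, slot 3 empty => index 3.
Insert 223: h=3, slot 3 occupied => index 4.
Insert 487: h=3, slots 3,4 occupied => index 5.
Insert 498: h=3, slots 3,4,5 occupied => index 6.
Insert 79: h=2, slot 2 empty => index 2.
Insert 978: h=10, slot 10 occupied => index 0.
Table: [978, _, 79, 828, 223, 487, 498, _, _, _, 208]

7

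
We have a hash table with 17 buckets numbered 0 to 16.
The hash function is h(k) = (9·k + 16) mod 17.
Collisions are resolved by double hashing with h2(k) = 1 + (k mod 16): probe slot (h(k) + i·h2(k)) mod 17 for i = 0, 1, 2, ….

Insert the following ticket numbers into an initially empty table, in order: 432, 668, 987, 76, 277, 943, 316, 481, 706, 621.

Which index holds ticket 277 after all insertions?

432 hashes to 11; slot 11 is free => place at 11.
668 hashes to 10; slot 10 is free => place at 10.
987 hashes to 8; slot 8 is free => place at 8.
76 hashes to 3; slot 3 is free => place at 3.
277 hashes to 10, h2=6; 10 taken => place at 16.
943 hashes to 3, h2=16; 3 taken => place at 2.
316 hashes to 4; slot 4 is free => place at 4.
481 hashes to 10, h2=2; 10 taken => place at 12.
706 hashes to 12, h2=3; 12 taken => place at 15.
621 hashes to 12, h2=14; 12 taken => place at 9.
Table: [—, —, 943, 76, 316, —, —, —, 987, 621, 668, 432, 481, —, —, 706, 277]

16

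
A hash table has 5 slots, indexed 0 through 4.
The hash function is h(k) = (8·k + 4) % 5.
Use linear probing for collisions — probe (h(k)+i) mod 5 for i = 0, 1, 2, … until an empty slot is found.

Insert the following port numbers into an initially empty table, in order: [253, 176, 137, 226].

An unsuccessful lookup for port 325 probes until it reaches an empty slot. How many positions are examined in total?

Insert 253: h=3, slot 3 empty → index 3.
Insert 176: h=2, slot 2 empty → index 2.
Insert 137: h=0, slot 0 empty → index 0.
Insert 226: h=2, slots 2,3 occupied → index 4.
Table: [137, -, 176, 253, 226]
Lookup 325: h=4, probe 4,0,1 → slot 1 empty, not found.

3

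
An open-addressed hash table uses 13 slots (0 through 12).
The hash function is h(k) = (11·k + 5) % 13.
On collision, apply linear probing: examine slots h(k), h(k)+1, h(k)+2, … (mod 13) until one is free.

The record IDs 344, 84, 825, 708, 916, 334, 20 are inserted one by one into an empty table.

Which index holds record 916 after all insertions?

344: h=6 => slot 6
84: h=6, probe 6,7 => slot 7
825: h=6, probe 6,7,8 => slot 8
708: h=6, probe 6,7,8,9 => slot 9
916: h=6, probe 6,7,8,9,10 => slot 10
334: h=0 => slot 0
20: h=4 => slot 4
Table: [334, _, _, _, 20, _, 344, 84, 825, 708, 916, _, _]

10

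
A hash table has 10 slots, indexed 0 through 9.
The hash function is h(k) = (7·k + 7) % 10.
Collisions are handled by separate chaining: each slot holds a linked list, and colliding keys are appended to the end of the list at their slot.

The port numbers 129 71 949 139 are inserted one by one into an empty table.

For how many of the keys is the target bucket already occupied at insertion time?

Insert 129: h=0, bucket 0 empty -> new chain.
Insert 71: h=4, bucket 4 empty -> new chain.
Insert 949: h=0, bucket 0 nonempty -> append to chain.
Insert 139: h=0, bucket 0 nonempty -> append to chain.
Final buckets:
0: 129 -> 949 -> 139
1: -
2: -
3: -
4: 71
5: -
6: -
7: -
8: -
9: -

2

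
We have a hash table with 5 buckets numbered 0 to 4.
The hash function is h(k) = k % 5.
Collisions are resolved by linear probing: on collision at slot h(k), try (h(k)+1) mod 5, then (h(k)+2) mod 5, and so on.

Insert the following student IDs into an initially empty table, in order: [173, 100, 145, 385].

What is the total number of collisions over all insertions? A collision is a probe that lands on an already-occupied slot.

173: h=3 → slot 3
100: h=0 → slot 0
145: h=0, probe 0,1 → slot 1
385: h=0, probe 0,1,2 → slot 2
Table: [100, 145, 385, 173, —]

3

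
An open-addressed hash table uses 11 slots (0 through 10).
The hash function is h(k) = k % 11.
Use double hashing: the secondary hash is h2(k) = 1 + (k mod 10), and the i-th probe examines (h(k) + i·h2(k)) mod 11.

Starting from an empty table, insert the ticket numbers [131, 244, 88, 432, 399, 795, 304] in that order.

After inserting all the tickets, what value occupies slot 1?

399

131: h=10 -> slot 10
244: h=2 -> slot 2
88: h=0 -> slot 0
432: h=3 -> slot 3
399: h=3, h2=10, probe 3,2,1 -> slot 1
795: h=3, h2=6, probe 3,9 -> slot 9
304: h=7 -> slot 7
Table: [88, 399, 244, 432, —, —, —, 304, —, 795, 131]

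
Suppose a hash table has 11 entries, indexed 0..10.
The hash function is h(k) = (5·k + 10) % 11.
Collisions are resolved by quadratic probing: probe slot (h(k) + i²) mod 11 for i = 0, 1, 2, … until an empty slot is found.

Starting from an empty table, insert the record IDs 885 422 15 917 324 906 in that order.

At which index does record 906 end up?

6

Insert 885: h=2, slot 2 empty => index 2.
Insert 422: h=8, slot 8 empty => index 8.
Insert 15: h=8, slot 8 occupied => index 9.
Insert 917: h=8, slots 8,9 occupied => index 1.
Insert 324: h=2, slot 2 occupied => index 3.
Insert 906: h=8, slots 8,9,1 occupied => index 6.
Table: [—, 917, 885, 324, —, —, 906, —, 422, 15, —]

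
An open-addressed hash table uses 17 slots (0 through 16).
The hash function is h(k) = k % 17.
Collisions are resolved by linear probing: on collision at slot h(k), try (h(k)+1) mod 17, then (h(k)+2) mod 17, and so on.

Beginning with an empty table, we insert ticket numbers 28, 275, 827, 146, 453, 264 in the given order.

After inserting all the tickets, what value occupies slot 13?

453

28 hashes to 11; slot 11 is free → place at 11.
275 hashes to 3; slot 3 is free → place at 3.
827 hashes to 11; 11 taken → place at 12.
146 hashes to 10; slot 10 is free → place at 10.
453 hashes to 11; 11,12 taken → place at 13.
264 hashes to 9; slot 9 is free → place at 9.
Table: [∅, ∅, ∅, 275, ∅, ∅, ∅, ∅, ∅, 264, 146, 28, 827, 453, ∅, ∅, ∅]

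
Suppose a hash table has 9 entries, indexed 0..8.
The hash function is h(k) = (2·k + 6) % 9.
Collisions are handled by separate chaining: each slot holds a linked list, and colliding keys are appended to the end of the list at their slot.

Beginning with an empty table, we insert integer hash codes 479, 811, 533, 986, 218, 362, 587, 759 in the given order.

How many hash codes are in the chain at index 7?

Insert 479: h=1, bucket 1 empty -> new chain.
Insert 811: h=8, bucket 8 empty -> new chain.
Insert 533: h=1, bucket 1 nonempty -> append to chain.
Insert 986: h=7, bucket 7 empty -> new chain.
Insert 218: h=1, bucket 1 nonempty -> append to chain.
Insert 362: h=1, bucket 1 nonempty -> append to chain.
Insert 587: h=1, bucket 1 nonempty -> append to chain.
Insert 759: h=3, bucket 3 empty -> new chain.
Final buckets:
0: —
1: 479 -> 533 -> 218 -> 362 -> 587
2: —
3: 759
4: —
5: —
6: —
7: 986
8: 811

1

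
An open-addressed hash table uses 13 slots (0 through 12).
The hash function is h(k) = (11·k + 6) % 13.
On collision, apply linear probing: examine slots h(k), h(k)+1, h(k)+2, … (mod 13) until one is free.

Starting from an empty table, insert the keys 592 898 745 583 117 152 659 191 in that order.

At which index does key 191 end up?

3

592: h=5 -> slot 5
898: h=4 -> slot 4
745: h=11 -> slot 11
583: h=10 -> slot 10
117: h=6 -> slot 6
152: h=1 -> slot 1
659: h=1, probe 1,2 -> slot 2
191: h=1, probe 1,2,3 -> slot 3
Table: [∅, 152, 659, 191, 898, 592, 117, ∅, ∅, ∅, 583, 745, ∅]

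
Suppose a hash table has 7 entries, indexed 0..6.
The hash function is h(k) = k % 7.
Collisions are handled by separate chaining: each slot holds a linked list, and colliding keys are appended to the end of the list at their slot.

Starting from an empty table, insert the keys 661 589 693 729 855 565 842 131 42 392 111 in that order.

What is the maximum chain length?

3

Insert 661: h=3, bucket 3 empty → new chain.
Insert 589: h=1, bucket 1 empty → new chain.
Insert 693: h=0, bucket 0 empty → new chain.
Insert 729: h=1, bucket 1 nonempty → append to chain.
Insert 855: h=1, bucket 1 nonempty → append to chain.
Insert 565: h=5, bucket 5 empty → new chain.
Insert 842: h=2, bucket 2 empty → new chain.
Insert 131: h=5, bucket 5 nonempty → append to chain.
Insert 42: h=0, bucket 0 nonempty → append to chain.
Insert 392: h=0, bucket 0 nonempty → append to chain.
Insert 111: h=6, bucket 6 empty → new chain.
Final buckets:
0: 693 -> 42 -> 392
1: 589 -> 729 -> 855
2: 842
3: 661
4: -
5: 565 -> 131
6: 111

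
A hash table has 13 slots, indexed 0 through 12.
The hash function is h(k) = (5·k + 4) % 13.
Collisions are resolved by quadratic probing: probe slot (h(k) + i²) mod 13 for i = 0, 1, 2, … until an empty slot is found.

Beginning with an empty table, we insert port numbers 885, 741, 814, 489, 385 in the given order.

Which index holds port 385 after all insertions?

Insert 885: h=9, slot 9 empty => index 9.
Insert 741: h=4, slot 4 empty => index 4.
Insert 814: h=5, slot 5 empty => index 5.
Insert 489: h=5, slot 5 occupied => index 6.
Insert 385: h=5, slots 5,6,9 occupied => index 1.
Table: [∅, 385, ∅, ∅, 741, 814, 489, ∅, ∅, 885, ∅, ∅, ∅]

1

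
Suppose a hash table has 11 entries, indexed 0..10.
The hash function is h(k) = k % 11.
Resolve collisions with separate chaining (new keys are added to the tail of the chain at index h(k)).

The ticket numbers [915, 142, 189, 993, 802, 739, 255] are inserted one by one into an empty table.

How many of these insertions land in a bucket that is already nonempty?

4

Insert 915: h=2, bucket 2 empty -> new chain.
Insert 142: h=10, bucket 10 empty -> new chain.
Insert 189: h=2, bucket 2 nonempty -> append to chain.
Insert 993: h=3, bucket 3 empty -> new chain.
Insert 802: h=10, bucket 10 nonempty -> append to chain.
Insert 739: h=2, bucket 2 nonempty -> append to chain.
Insert 255: h=2, bucket 2 nonempty -> append to chain.
Final buckets:
0: —
1: —
2: 915 -> 189 -> 739 -> 255
3: 993
4: —
5: —
6: —
7: —
8: —
9: —
10: 142 -> 802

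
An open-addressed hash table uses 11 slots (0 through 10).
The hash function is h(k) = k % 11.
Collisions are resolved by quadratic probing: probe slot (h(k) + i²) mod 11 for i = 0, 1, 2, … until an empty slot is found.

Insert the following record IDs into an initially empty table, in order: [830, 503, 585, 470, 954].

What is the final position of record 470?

9

830: h=5 → slot 5
503: h=8 → slot 8
585: h=2 → slot 2
470: h=8, probe 8,9 → slot 9
954: h=8, probe 8,9,1 → slot 1
Table: [-, 954, 585, -, -, 830, -, -, 503, 470, -]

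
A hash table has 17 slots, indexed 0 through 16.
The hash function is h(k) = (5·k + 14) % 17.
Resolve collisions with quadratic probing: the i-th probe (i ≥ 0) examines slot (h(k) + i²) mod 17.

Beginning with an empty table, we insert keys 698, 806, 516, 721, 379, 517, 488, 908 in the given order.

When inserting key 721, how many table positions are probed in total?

2

698 hashes to 2; slot 2 is free -> place at 2.
806 hashes to 15; slot 15 is free -> place at 15.
516 hashes to 10; slot 10 is free -> place at 10.
721 hashes to 15; 15 taken -> place at 16.
379 hashes to 5; slot 5 is free -> place at 5.
517 hashes to 15; 15,16,2 taken -> place at 7.
488 hashes to 6; slot 6 is free -> place at 6.
908 hashes to 15; 15,16,2,7 taken -> place at 14.
Table: [-, -, 698, -, -, 379, 488, 517, -, -, 516, -, -, -, 908, 806, 721]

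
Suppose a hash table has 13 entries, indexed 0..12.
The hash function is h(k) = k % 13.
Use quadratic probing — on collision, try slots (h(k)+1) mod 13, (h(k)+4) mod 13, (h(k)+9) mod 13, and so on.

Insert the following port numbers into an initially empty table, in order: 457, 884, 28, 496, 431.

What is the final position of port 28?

3

Insert 457: h=2, slot 2 empty → index 2.
Insert 884: h=0, slot 0 empty → index 0.
Insert 28: h=2, slot 2 occupied → index 3.
Insert 496: h=2, slots 2,3 occupied → index 6.
Insert 431: h=2, slots 2,3,6 occupied → index 11.
Table: [884, —, 457, 28, —, —, 496, —, —, —, —, 431, —]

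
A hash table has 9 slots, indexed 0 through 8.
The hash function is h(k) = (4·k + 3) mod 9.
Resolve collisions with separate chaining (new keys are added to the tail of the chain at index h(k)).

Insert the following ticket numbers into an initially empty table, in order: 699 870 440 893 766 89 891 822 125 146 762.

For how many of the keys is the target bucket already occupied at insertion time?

5

699 -> bucket 0
870 -> bucket 0 (collision)
440 -> bucket 8
893 -> bucket 2
766 -> bucket 7
89 -> bucket 8 (collision)
891 -> bucket 3
822 -> bucket 6
125 -> bucket 8 (collision)
146 -> bucket 2 (collision)
762 -> bucket 0 (collision)
Final buckets:
0: 699 -> 870 -> 762
1: ∅
2: 893 -> 146
3: 891
4: ∅
5: ∅
6: 822
7: 766
8: 440 -> 89 -> 125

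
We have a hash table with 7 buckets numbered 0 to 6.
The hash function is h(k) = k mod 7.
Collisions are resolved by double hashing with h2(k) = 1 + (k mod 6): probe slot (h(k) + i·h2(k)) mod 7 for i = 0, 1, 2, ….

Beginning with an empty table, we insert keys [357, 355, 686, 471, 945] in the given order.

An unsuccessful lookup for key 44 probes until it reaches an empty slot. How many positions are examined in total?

357: h=0 -> slot 0
355: h=5 -> slot 5
686: h=0, h2=3, probe 0,3 -> slot 3
471: h=2 -> slot 2
945: h=0, h2=4, probe 0,4 -> slot 4
Table: [357, ., 471, 686, 945, 355, .]
Lookup 44: h=2, h2=3, probe 2,5,1 → slot 1 empty, not found.

3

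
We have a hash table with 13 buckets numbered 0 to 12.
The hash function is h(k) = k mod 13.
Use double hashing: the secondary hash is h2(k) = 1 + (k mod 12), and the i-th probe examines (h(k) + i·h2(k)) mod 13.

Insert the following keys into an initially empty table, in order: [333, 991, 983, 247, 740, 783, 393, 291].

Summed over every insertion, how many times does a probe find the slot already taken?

Insert 333: h=8, slot 8 empty -> index 8.
Insert 991: h=3, slot 3 empty -> index 3.
Insert 983: h=8, h2=12, slot 8 occupied -> index 7.
Insert 247: h=0, slot 0 empty -> index 0.
Insert 740: h=12, slot 12 empty -> index 12.
Insert 783: h=3, h2=4, slots 3,7 occupied -> index 11.
Insert 393: h=3, h2=10, slots 3,0 occupied -> index 10.
Insert 291: h=5, slot 5 empty -> index 5.
Table: [247, ∅, ∅, 991, ∅, 291, ∅, 983, 333, ∅, 393, 783, 740]

5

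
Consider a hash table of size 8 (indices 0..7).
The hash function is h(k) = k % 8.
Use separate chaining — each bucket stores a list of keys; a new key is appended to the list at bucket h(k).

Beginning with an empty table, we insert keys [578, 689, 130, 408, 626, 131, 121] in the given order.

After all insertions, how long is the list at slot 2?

3

578 -> bucket 2
689 -> bucket 1
130 -> bucket 2 (collision)
408 -> bucket 0
626 -> bucket 2 (collision)
131 -> bucket 3
121 -> bucket 1 (collision)
Final buckets:
0: 408
1: 689 -> 121
2: 578 -> 130 -> 626
3: 131
4: -
5: -
6: -
7: -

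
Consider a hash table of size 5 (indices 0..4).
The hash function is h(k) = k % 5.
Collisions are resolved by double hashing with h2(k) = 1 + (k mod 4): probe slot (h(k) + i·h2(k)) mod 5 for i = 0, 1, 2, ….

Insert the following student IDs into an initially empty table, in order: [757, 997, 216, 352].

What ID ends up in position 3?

352

757 hashes to 2; slot 2 is free → place at 2.
997 hashes to 2, h2=2; 2 taken → place at 4.
216 hashes to 1; slot 1 is free → place at 1.
352 hashes to 2, h2=1; 2 taken → place at 3.
Table: [-, 216, 757, 352, 997]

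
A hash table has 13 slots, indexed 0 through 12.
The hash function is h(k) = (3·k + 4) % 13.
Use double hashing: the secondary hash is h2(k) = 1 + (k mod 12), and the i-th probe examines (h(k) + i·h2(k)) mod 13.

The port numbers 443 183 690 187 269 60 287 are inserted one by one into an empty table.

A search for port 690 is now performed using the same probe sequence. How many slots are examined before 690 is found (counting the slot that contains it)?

Insert 443: h=7, slot 7 empty -> index 7.
Insert 183: h=7, h2=4, slot 7 occupied -> index 11.
Insert 690: h=7, h2=7, slot 7 occupied -> index 1.
Insert 187: h=6, slot 6 empty -> index 6.
Insert 269: h=5, slot 5 empty -> index 5.
Insert 60: h=2, slot 2 empty -> index 2.
Insert 287: h=7, h2=12, slots 7,6,5 occupied -> index 4.
Table: [_, 690, 60, _, 287, 269, 187, 443, _, _, _, 183, _]
Lookup 690: h=7, h2=7, probe 7,1 → found at 1.

2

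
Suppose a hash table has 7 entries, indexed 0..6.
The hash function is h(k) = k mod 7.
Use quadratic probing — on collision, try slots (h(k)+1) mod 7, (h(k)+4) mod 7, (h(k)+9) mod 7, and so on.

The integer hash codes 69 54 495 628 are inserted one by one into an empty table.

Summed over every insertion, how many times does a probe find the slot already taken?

5

Insert 69: h=6, slot 6 empty → index 6.
Insert 54: h=5, slot 5 empty → index 5.
Insert 495: h=5, slots 5,6 occupied → index 2.
Insert 628: h=5, slots 5,6,2 occupied → index 0.
Table: [628, _, 495, _, _, 54, 69]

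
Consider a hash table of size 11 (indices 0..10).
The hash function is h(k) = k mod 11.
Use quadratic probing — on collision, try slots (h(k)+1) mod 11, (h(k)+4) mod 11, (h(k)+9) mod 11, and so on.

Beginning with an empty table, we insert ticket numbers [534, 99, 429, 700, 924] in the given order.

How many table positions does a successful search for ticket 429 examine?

2

534: h=6 → slot 6
99: h=0 → slot 0
429: h=0, probe 0,1 → slot 1
700: h=7 → slot 7
924: h=0, probe 0,1,4 → slot 4
Table: [99, 429, ., ., 924, ., 534, 700, ., ., .]
Lookup 429: h=0, probe 0,1 → found at 1.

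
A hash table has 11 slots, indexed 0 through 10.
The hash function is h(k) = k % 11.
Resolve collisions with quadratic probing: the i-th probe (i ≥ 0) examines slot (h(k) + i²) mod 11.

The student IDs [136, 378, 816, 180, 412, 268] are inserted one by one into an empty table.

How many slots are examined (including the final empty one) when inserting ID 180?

3

Insert 136: h=4, slot 4 empty → index 4.
Insert 378: h=4, slot 4 occupied → index 5.
Insert 816: h=2, slot 2 empty → index 2.
Insert 180: h=4, slots 4,5 occupied → index 8.
Insert 412: h=5, slot 5 occupied → index 6.
Insert 268: h=4, slots 4,5,8,2 occupied → index 9.
Table: [_, _, 816, _, 136, 378, 412, _, 180, 268, _]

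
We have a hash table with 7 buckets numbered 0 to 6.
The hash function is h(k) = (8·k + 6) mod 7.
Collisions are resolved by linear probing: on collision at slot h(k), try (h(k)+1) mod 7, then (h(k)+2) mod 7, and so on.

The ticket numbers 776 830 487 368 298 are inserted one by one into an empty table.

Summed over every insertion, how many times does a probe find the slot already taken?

Insert 776: h=5, slot 5 empty → index 5.
Insert 830: h=3, slot 3 empty → index 3.
Insert 487: h=3, slot 3 occupied → index 4.
Insert 368: h=3, slots 3,4,5 occupied → index 6.
Insert 298: h=3, slots 3,4,5,6 occupied → index 0.
Table: [298, ., ., 830, 487, 776, 368]

8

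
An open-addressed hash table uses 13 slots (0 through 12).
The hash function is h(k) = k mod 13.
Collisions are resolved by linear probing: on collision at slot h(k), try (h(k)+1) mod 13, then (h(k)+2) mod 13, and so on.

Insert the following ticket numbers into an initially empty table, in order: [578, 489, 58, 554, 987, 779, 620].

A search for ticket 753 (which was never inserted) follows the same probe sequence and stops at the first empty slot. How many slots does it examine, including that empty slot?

3

578: h=6 => slot 6
489: h=8 => slot 8
58: h=6, probe 6,7 => slot 7
554: h=8, probe 8,9 => slot 9
987: h=12 => slot 12
779: h=12, probe 12,0 => slot 0
620: h=9, probe 9,10 => slot 10
Table: [779, -, -, -, -, -, 578, 58, 489, 554, 620, -, 987]
Lookup 753: h=12, probe 12,0,1 → slot 1 empty, not found.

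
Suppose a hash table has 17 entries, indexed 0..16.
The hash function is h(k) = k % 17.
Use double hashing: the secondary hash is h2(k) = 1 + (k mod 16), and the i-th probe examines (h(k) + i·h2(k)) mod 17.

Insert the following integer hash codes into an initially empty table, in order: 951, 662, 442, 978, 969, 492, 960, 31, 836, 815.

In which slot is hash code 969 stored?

10

Insert 951: h=16, slot 16 empty => index 16.
Insert 662: h=16, h2=7, slot 16 occupied => index 6.
Insert 442: h=0, slot 0 empty => index 0.
Insert 978: h=9, slot 9 empty => index 9.
Insert 969: h=0, h2=10, slot 0 occupied => index 10.
Insert 492: h=16, h2=13, slot 16 occupied => index 12.
Insert 960: h=8, slot 8 empty => index 8.
Insert 31: h=14, slot 14 empty => index 14.
Insert 836: h=3, slot 3 empty => index 3.
Insert 815: h=16, h2=16, slot 16 occupied => index 15.
Table: [442, ∅, ∅, 836, ∅, ∅, 662, ∅, 960, 978, 969, ∅, 492, ∅, 31, 815, 951]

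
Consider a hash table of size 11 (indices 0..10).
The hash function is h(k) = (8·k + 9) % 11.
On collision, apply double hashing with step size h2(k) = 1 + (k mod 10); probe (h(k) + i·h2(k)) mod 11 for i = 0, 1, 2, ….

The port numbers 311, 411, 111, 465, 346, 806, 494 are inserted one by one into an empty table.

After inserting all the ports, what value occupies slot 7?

806

311 hashes to 0; slot 0 is free → place at 0.
411 hashes to 8; slot 8 is free → place at 8.
111 hashes to 6; slot 6 is free → place at 6.
465 hashes to 0, h2=6; 0,6 taken → place at 1.
346 hashes to 5; slot 5 is free → place at 5.
806 hashes to 0, h2=7; 0 taken → place at 7.
494 hashes to 1, h2=5; 1,6,0,5 taken → place at 10.
Table: [311, 465, —, —, —, 346, 111, 806, 411, —, 494]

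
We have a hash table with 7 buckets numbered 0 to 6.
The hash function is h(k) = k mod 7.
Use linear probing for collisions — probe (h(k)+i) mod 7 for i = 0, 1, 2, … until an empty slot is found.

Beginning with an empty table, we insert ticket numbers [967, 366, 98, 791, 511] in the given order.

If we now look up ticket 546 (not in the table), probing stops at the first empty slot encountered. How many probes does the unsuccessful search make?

967: h=1 -> slot 1
366: h=2 -> slot 2
98: h=0 -> slot 0
791: h=0, probe 0,1,2,3 -> slot 3
511: h=0, probe 0,1,2,3,4 -> slot 4
Table: [98, 967, 366, 791, 511, _, _]
Lookup 546: h=0, probe 0,1,2,3,4,5 → slot 5 empty, not found.

6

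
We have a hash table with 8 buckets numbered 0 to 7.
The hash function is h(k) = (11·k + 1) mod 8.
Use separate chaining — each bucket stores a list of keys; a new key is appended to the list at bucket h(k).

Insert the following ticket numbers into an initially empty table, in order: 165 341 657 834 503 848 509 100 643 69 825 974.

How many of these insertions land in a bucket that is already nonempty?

Insert 165: h=0, bucket 0 empty → new chain.
Insert 341: h=0, bucket 0 nonempty → append to chain.
Insert 657: h=4, bucket 4 empty → new chain.
Insert 834: h=7, bucket 7 empty → new chain.
Insert 503: h=6, bucket 6 empty → new chain.
Insert 848: h=1, bucket 1 empty → new chain.
Insert 509: h=0, bucket 0 nonempty → append to chain.
Insert 100: h=5, bucket 5 empty → new chain.
Insert 643: h=2, bucket 2 empty → new chain.
Insert 69: h=0, bucket 0 nonempty → append to chain.
Insert 825: h=4, bucket 4 nonempty → append to chain.
Insert 974: h=3, bucket 3 empty → new chain.
Final buckets:
0: 165 -> 341 -> 509 -> 69
1: 848
2: 643
3: 974
4: 657 -> 825
5: 100
6: 503
7: 834

4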